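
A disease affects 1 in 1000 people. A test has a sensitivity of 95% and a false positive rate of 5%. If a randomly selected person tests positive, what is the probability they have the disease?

Let D = the rare event, + = positive/flagged.
P(D) = 1/1000
P(+|D) = 95/100 = 19/20
P(+|D') = 5/100 = 1/20
P(+) = P(+|D)P(D) + P(+|D')P(D')
     = \frac{19}{20} × \frac{1}{1000} + \frac{1}{20} × \frac{999}{1000}
     = \frac{509}{10000}
P(D|+) = P(+|D)P(D)/P(+) = \frac{19}{1018}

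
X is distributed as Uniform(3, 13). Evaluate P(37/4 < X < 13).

P(37/4 < X < 13) = ∫_{37/4}^{13} f(x) dx
where f(x) = \frac{1}{10}
= \frac{3}{8}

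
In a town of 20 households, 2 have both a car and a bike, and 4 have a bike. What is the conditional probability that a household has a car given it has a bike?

P(A ∩ B) = 2/20 = 1/10
P(B) = 4/20 = 1/5
P(A|B) = P(A ∩ B) / P(B) = (1/10) / (1/5) = 1/2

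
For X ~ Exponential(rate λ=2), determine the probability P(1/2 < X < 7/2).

P(1/2 < X < 7/2) = ∫_{1/2}^{7/2} f(x) dx
where f(x) = 2 e^{- 2 x}
= - \frac{1 - e^{6}}{e^{7}}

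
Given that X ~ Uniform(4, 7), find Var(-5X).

For X ~ Uniform(4, 7):
Var(X) = \frac{3}{4}
Var(-5X) = (-5)² × Var(X) = 25 × \frac{3}{4} = \frac{75}{4}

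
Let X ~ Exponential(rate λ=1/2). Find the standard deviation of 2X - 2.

For X ~ Exponential(rate λ=1/2):
Var(X) = 4
SD(X) = √(Var(X)) = √(4) = 2
SD(2X - 2) = |2| × SD(X) = 2 × 2 = 4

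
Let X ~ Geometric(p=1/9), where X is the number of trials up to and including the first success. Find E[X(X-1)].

E[X(X-1)] = E[X² - X] = E[X²] - E[X]
E[X] = 9
E[X²] = Var(X) + (E[X])² = 72 + (9)² = 153
E[X(X-1)] = 153 - 9 = 144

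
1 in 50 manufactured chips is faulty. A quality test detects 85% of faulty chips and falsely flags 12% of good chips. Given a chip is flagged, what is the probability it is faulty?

Let D = the rare event, + = positive/flagged.
P(D) = 1/50
P(+|D) = 85/100 = 17/20
P(+|D') = 12/100 = 3/25
P(+) = P(+|D)P(D) + P(+|D')P(D')
     = \frac{17}{20} × \frac{1}{50} + \frac{3}{25} × \frac{49}{50}
     = \frac{673}{5000}
P(D|+) = P(+|D)P(D)/P(+) = \frac{85}{673}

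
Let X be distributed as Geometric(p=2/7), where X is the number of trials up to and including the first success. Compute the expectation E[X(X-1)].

E[X(X-1)] = E[X² - X] = E[X²] - E[X]
E[X] = \frac{7}{2}
E[X²] = Var(X) + (E[X])² = \frac{35}{4} + (\frac{7}{2})² = 21
E[X(X-1)] = 21 - \frac{7}{2} = \frac{35}{2}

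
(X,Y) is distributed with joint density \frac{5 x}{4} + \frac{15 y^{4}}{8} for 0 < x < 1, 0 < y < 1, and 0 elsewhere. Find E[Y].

E[Y] = ∫_0^1 ∫_0^1 y × f(x,y) dx dy
= \frac{5}{8}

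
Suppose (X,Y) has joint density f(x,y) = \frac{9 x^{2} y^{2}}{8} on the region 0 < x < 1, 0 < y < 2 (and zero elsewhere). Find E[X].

f_X(x) = ∫_0^2 \frac{9 x^{2} y^{2}}{8} dy = 3 x^{2}
E[X] = ∫_0^1 x × (3 x^{2}) dx = \frac{3}{4}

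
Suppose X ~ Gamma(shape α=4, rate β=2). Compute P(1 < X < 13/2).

P(1 < X < 13/2) = ∫_{1}^{13/2} f(x) dx
where f(x) = \frac{8 x^{3} e^{- 2 x}}{3}
= \frac{-1394 + 19 e^{11}}{3 e^{13}}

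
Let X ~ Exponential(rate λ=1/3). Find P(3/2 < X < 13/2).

P(3/2 < X < 13/2) = ∫_{3/2}^{13/2} f(x) dx
where f(x) = \frac{e^{- \frac{x}{3}}}{3}
= - \frac{1}{e^{\frac{13}{6}}} + e^{- \frac{1}{2}}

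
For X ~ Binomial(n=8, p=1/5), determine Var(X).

For X ~ Binomial(n=8, p=1/5):
Var(X) = \frac{32}{25}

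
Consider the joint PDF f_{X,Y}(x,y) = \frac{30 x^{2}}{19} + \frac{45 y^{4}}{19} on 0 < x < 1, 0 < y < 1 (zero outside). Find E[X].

E[X] = ∫_0^1 ∫_0^1 x × f(x,y) dy dx
= ∫_0^1 ∫_0^1 x × (\frac{30 x^{2}}{19} + \frac{45 y^{4}}{19}) dy dx
= \frac{12}{19}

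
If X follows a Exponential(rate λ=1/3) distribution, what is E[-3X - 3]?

For X ~ Exponential(rate λ=1/3):
E[X] = 3
E[-3X - 3] = -3 × E[X] - 3 = -12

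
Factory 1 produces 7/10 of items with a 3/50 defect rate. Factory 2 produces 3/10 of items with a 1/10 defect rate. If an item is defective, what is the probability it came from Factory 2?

Using Bayes' theorem:
P(F1) = 7/10, P(D|F1) = 3/50
P(F2) = 3/10, P(D|F2) = 1/10
P(D) = P(D|F1)P(F1) + P(D|F2)P(F2)
     = \frac{9}{125}
P(F2|D) = P(D|F2)P(F2) / P(D)
= \frac{5}{12}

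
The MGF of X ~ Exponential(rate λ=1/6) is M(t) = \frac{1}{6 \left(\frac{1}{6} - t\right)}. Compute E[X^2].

To find E[X^2], compute M^(2)(0):
M^(1)(t) = \frac{1}{6 \left(\frac{1}{6} - t\right)^{2}}
M^(2)(t) = \frac{1}{3 \left(\frac{1}{6} - t\right)^{3}}
M^(2)(0) = 72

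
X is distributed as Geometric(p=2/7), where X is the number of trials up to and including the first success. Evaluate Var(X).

For X ~ Geometric(p=2/7), where X is the number of trials up to and including the first success:
Var(X) = \frac{35}{4}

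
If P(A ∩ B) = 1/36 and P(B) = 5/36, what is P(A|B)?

P(A|B) = P(A ∩ B) / P(B)
= (1/36) / (5/36)
= 1/5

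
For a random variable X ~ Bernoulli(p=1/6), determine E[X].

For X ~ Bernoulli(p=1/6), the expected value is:
E[X] = \frac{1}{6}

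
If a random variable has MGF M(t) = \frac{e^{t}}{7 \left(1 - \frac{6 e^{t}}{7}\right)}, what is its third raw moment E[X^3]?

To find E[X^3], compute M^(3)(0):
M^(1)(t) = \frac{e^{t}}{7 \left(1 - \frac{6 e^{t}}{7}\right)} + \frac{6 e^{2 t}}{49 \left(1 - \frac{6 e^{t}}{7}\right)^{2}}
M^(2)(t) = \frac{e^{t}}{7 \left(1 - \frac{6 e^{t}}{7}\right)} + \frac{18 e^{2 t}}{49 \left(1 - \frac{6 e^{t}}{7}\right)^{2}} + \frac{72 e^{3 t}}{343 \left(1 - \frac{6 e^{t}}{7}\right)^{3}}
M^(3)(t) = \frac{e^{t}}{7 \left(1 - \frac{6 e^{t}}{7}\right)} + \frac{6 e^{2 t}}{7 \left(1 - \frac{6 e^{t}}{7}\right)^{2}} + \frac{432 e^{3 t}}{343 \left(1 - \frac{6 e^{t}}{7}\right)^{3}} + \frac{1296 e^{4 t}}{2401 \left(1 - \frac{6 e^{t}}{7}\right)^{4}}
M^(3)(0) = 1771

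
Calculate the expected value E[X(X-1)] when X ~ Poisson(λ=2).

E[X(X-1)] = E[X² - X] = E[X²] - E[X]
E[X] = 2
E[X²] = Var(X) + (E[X])² = 2 + (2)² = 6
E[X(X-1)] = 6 - 2 = 4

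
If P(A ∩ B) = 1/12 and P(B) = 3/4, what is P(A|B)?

P(A|B) = P(A ∩ B) / P(B)
= (1/12) / (3/4)
= 1/9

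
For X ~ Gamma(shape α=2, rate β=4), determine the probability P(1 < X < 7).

P(1 < X < 7) = ∫_{1}^{7} f(x) dx
where f(x) = 16 x e^{- 4 x}
= \frac{-29 + 5 e^{24}}{e^{28}}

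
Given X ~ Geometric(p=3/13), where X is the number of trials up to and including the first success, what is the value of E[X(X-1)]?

E[X(X-1)] = E[X² - X] = E[X²] - E[X]
E[X] = \frac{13}{3}
E[X²] = Var(X) + (E[X])² = \frac{130}{9} + (\frac{13}{3})² = \frac{299}{9}
E[X(X-1)] = \frac{299}{9} - \frac{13}{3} = \frac{260}{9}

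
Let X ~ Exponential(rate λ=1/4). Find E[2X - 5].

For X ~ Exponential(rate λ=1/4):
E[X] = 4
E[2X - 5] = 2 × E[X] - 5 = 3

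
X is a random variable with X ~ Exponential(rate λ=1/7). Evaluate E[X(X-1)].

E[X(X-1)] = E[X² - X] = E[X²] - E[X]
E[X] = 7
E[X²] = Var(X) + (E[X])² = 49 + (7)² = 98
E[X(X-1)] = 98 - 7 = 91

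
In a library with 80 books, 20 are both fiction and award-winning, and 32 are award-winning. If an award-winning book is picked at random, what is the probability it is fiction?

P(A ∩ B) = 20/80 = 1/4
P(B) = 32/80 = 2/5
P(A|B) = P(A ∩ B) / P(B) = (1/4) / (2/5) = 5/8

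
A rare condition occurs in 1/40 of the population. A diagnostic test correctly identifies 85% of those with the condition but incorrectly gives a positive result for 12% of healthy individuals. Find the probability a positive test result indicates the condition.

Let D = the rare event, + = positive/flagged.
P(D) = 1/40
P(+|D) = 85/100 = 17/20
P(+|D') = 12/100 = 3/25
P(+) = P(+|D)P(D) + P(+|D')P(D')
     = \frac{17}{20} × \frac{1}{40} + \frac{3}{25} × \frac{39}{40}
     = \frac{553}{4000}
P(D|+) = P(+|D)P(D)/P(+) = \frac{85}{553}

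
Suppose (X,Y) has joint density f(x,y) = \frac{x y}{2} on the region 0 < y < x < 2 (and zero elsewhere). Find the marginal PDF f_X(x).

f_X(x) = ∫_0^x \frac{x y}{2} dy = \frac{x^{3}}{4}
for 0 < x < 2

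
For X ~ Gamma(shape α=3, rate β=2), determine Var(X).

For X ~ Gamma(shape α=3, rate β=2):
Var(X) = \frac{3}{4}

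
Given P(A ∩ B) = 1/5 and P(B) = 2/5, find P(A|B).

P(A|B) = P(A ∩ B) / P(B)
= (1/5) / (2/5)
= 1/2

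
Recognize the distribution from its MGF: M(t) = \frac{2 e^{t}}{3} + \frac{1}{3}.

The MGF M(t) = \frac{2 e^{t}}{3} + \frac{1}{3} is the standard form for the Bernoulli distribution.
Comparing with the known MGF formula identifies: Bernoulli(p=2/3)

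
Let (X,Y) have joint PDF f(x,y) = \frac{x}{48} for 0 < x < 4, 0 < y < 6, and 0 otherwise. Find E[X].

f_X(x) = ∫_0^6 \frac{x}{48} dy = \frac{x}{8}
E[X] = ∫_0^4 x × (\frac{x}{8}) dx = \frac{8}{3}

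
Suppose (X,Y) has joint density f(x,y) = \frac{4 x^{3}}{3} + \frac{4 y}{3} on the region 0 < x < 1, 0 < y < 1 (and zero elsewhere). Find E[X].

E[X] = ∫_0^1 ∫_0^1 x × f(x,y) dy dx
= ∫_0^1 ∫_0^1 x × (\frac{4 x^{3}}{3} + \frac{4 y}{3}) dy dx
= \frac{3}{5}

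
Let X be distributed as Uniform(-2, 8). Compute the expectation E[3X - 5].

For X ~ Uniform(-2, 8):
E[X] = 3
E[3X - 5] = 3 × E[X] - 5 = 4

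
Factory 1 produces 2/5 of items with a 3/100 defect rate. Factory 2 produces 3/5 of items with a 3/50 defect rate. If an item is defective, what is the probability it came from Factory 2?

Using Bayes' theorem:
P(F1) = 2/5, P(D|F1) = 3/100
P(F2) = 3/5, P(D|F2) = 3/50
P(D) = P(D|F1)P(F1) + P(D|F2)P(F2)
     = \frac{6}{125}
P(F2|D) = P(D|F2)P(F2) / P(D)
= \frac{3}{4}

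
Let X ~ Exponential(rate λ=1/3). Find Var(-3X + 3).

For X ~ Exponential(rate λ=1/3):
Var(X) = 9
Var(-3X + 3) = (-3)² × Var(X) = 9 × 9 = 81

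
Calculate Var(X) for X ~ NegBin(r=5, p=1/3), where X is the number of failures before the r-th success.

For X ~ NegBin(r=5, p=1/3), where X is the number of failures before the r-th success:
Var(X) = 30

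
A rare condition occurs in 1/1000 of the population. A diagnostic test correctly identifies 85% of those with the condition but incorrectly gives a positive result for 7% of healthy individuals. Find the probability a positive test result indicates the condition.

Let D = the rare event, + = positive/flagged.
P(D) = 1/1000
P(+|D) = 85/100 = 17/20
P(+|D') = 7/100
P(+) = P(+|D)P(D) + P(+|D')P(D')
     = \frac{17}{20} × \frac{1}{1000} + \frac{7}{100} × \frac{999}{1000}
     = \frac{3539}{50000}
P(D|+) = P(+|D)P(D)/P(+) = \frac{85}{7078}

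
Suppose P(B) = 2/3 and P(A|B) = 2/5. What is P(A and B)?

By definition, P(A|B) = P(A ∩ B) / P(B)
So P(A ∩ B) = P(A|B) × P(B)
= 2/5 × 2/3
= 4/15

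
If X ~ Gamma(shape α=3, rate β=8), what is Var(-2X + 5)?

For X ~ Gamma(shape α=3, rate β=8):
Var(X) = \frac{3}{64}
Var(-2X + 5) = (-2)² × Var(X) = 4 × \frac{3}{64} = \frac{3}{16}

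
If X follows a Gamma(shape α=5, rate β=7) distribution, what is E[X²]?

Using the identity E[X²] = Var(X) + (E[X])²:
E[X] = \frac{5}{7}
Var(X) = \frac{5}{49}
E[X²] = \frac{5}{49} + (\frac{5}{7})²
= \frac{30}{49}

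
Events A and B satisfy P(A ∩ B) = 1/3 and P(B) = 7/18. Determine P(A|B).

P(A|B) = P(A ∩ B) / P(B)
= (1/3) / (7/18)
= 6/7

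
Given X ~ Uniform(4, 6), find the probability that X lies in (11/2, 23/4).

P(11/2 < X < 23/4) = ∫_{11/2}^{23/4} f(x) dx
where f(x) = \frac{1}{2}
= \frac{1}{8}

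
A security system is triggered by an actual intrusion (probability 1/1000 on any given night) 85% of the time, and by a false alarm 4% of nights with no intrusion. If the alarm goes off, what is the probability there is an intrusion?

Let D = the rare event, + = positive/flagged.
P(D) = 1/1000
P(+|D) = 85/100 = 17/20
P(+|D') = 4/100 = 1/25
P(+) = P(+|D)P(D) + P(+|D')P(D')
     = \frac{17}{20} × \frac{1}{1000} + \frac{1}{25} × \frac{999}{1000}
     = \frac{4081}{100000}
P(D|+) = P(+|D)P(D)/P(+) = \frac{85}{4081}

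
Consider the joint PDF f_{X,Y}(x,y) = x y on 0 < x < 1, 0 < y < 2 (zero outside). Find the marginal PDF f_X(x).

f_X(x) = ∫_0^2 f(x,y) dy
= ∫_0^2 x y dy
= 2 x for 0 < x < 1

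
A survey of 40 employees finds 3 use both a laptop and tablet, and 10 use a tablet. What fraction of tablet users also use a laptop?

P(A ∩ B) = 3/40
P(B) = 10/40 = 1/4
P(A|B) = P(A ∩ B) / P(B) = (3/40) / (1/4) = 3/10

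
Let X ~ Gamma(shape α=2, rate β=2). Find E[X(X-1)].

E[X(X-1)] = E[X² - X] = E[X²] - E[X]
E[X] = 1
E[X²] = Var(X) + (E[X])² = \frac{1}{2} + (1)² = \frac{3}{2}
E[X(X-1)] = \frac{3}{2} - 1 = \frac{1}{2}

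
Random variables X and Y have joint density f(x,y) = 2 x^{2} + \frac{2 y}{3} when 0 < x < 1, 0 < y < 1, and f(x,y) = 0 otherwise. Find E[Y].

E[Y] = ∫_0^1 ∫_0^1 y × f(x,y) dx dy
= \frac{5}{9}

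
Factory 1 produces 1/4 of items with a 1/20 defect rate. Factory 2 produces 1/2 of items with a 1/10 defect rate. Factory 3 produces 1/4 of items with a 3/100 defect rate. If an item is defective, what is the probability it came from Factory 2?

Using Bayes' theorem:
P(F1) = 1/4, P(D|F1) = 1/20
P(F2) = 1/2, P(D|F2) = 1/10
P(F3) = 1/4, P(D|F3) = 3/100
P(D) = P(D|F1)P(F1) + P(D|F2)P(F2) + P(D|F3)P(F3)
     = \frac{7}{100}
P(F2|D) = P(D|F2)P(F2) / P(D)
= \frac{5}{7}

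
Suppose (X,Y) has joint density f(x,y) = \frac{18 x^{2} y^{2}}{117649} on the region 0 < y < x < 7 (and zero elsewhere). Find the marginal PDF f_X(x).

f_X(x) = ∫_0^x \frac{18 x^{2} y^{2}}{117649} dy = \frac{6 x^{5}}{117649}
for 0 < x < 7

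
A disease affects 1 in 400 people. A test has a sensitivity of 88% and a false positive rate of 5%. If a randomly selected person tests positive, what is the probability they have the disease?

Let D = the rare event, + = positive/flagged.
P(D) = 1/400
P(+|D) = 88/100 = 22/25
P(+|D') = 5/100 = 1/20
P(+) = P(+|D)P(D) + P(+|D')P(D')
     = \frac{22}{25} × \frac{1}{400} + \frac{1}{20} × \frac{399}{400}
     = \frac{2083}{40000}
P(D|+) = P(+|D)P(D)/P(+) = \frac{88}{2083}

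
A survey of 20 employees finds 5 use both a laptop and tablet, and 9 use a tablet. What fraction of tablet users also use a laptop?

P(A ∩ B) = 5/20 = 1/4
P(B) = 9/20
P(A|B) = P(A ∩ B) / P(B) = (1/4) / (9/20) = 5/9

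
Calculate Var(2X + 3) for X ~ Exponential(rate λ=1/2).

For X ~ Exponential(rate λ=1/2):
Var(X) = 4
Var(2X + 3) = (2)² × Var(X) = 4 × 4 = 16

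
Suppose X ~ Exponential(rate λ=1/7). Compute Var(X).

For X ~ Exponential(rate λ=1/7):
Var(X) = 49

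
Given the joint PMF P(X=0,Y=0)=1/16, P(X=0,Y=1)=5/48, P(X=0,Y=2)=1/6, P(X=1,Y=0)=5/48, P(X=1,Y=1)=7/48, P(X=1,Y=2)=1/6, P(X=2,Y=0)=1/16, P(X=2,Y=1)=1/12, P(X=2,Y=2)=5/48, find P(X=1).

P(X=1) = P(X=1,Y=0) + P(X=1,Y=1) + P(X=1,Y=2)
= 5/48 + 7/48 + 1/6
= 5/12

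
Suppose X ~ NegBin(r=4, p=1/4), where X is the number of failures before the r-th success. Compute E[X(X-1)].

E[X(X-1)] = E[X² - X] = E[X²] - E[X]
E[X] = 12
E[X²] = Var(X) + (E[X])² = 48 + (12)² = 192
E[X(X-1)] = 192 - 12 = 180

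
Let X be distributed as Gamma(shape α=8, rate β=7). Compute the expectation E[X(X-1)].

E[X(X-1)] = E[X² - X] = E[X²] - E[X]
E[X] = \frac{8}{7}
E[X²] = Var(X) + (E[X])² = \frac{8}{49} + (\frac{8}{7})² = \frac{72}{49}
E[X(X-1)] = \frac{72}{49} - \frac{8}{7} = \frac{16}{49}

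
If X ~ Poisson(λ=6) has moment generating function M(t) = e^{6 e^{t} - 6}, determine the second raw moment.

To find E[X^2], compute M^(2)(0):
M^(1)(t) = 6 e^{t} e^{6 e^{t} - 6}
M^(2)(t) = 36 e^{2 t} e^{6 e^{t} - 6} + 6 e^{t} e^{6 e^{t} - 6}
M^(2)(0) = 42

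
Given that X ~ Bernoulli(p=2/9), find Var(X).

For X ~ Bernoulli(p=2/9):
Var(X) = \frac{14}{81}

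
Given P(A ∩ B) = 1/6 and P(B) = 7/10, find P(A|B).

P(A|B) = P(A ∩ B) / P(B)
= (1/6) / (7/10)
= 5/21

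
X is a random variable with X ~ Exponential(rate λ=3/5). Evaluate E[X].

For X ~ Exponential(rate λ=3/5), the expected value is:
E[X] = \frac{5}{3}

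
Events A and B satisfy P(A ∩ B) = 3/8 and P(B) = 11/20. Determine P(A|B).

P(A|B) = P(A ∩ B) / P(B)
= (3/8) / (11/20)
= 15/22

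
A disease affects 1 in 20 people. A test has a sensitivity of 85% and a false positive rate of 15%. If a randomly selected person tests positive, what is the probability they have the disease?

Let D = the rare event, + = positive/flagged.
P(D) = 1/20
P(+|D) = 85/100 = 17/20
P(+|D') = 15/100 = 3/20
P(+) = P(+|D)P(D) + P(+|D')P(D')
     = \frac{17}{20} × \frac{1}{20} + \frac{3}{20} × \frac{19}{20}
     = \frac{37}{200}
P(D|+) = P(+|D)P(D)/P(+) = \frac{17}{74}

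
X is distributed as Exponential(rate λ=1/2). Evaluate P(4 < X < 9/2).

P(4 < X < 9/2) = ∫_{4}^{9/2} f(x) dx
where f(x) = \frac{e^{- \frac{x}{2}}}{2}
= - \frac{1}{e^{\frac{9}{4}}} + e^{-2}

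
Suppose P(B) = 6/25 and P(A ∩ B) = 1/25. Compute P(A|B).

P(A|B) = P(A ∩ B) / P(B)
= (1/25) / (6/25)
= 1/6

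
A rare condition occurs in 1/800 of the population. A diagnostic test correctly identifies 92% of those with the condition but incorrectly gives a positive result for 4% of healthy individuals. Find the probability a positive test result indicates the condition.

Let D = the rare event, + = positive/flagged.
P(D) = 1/800
P(+|D) = 92/100 = 23/25
P(+|D') = 4/100 = 1/25
P(+) = P(+|D)P(D) + P(+|D')P(D')
     = \frac{23}{25} × \frac{1}{800} + \frac{1}{25} × \frac{799}{800}
     = \frac{411}{10000}
P(D|+) = P(+|D)P(D)/P(+) = \frac{23}{822}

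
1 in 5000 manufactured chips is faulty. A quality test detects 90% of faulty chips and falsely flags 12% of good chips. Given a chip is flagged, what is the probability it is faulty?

Let D = the rare event, + = positive/flagged.
P(D) = 1/5000
P(+|D) = 90/100 = 9/10
P(+|D') = 12/100 = 3/25
P(+) = P(+|D)P(D) + P(+|D')P(D')
     = \frac{9}{10} × \frac{1}{5000} + \frac{3}{25} × \frac{4999}{5000}
     = \frac{30039}{250000}
P(D|+) = P(+|D)P(D)/P(+) = \frac{15}{10013}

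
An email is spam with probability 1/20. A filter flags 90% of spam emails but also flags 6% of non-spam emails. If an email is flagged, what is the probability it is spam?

Let D = the rare event, + = positive/flagged.
P(D) = 1/20
P(+|D) = 90/100 = 9/10
P(+|D') = 6/100 = 3/50
P(+) = P(+|D)P(D) + P(+|D')P(D')
     = \frac{9}{10} × \frac{1}{20} + \frac{3}{50} × \frac{19}{20}
     = \frac{51}{500}
P(D|+) = P(+|D)P(D)/P(+) = \frac{15}{34}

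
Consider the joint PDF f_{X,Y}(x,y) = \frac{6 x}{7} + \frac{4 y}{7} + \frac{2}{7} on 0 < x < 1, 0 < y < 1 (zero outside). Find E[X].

E[X] = ∫_0^1 ∫_0^1 x × f(x,y) dy dx
= ∫_0^1 ∫_0^1 x × (\frac{6 x}{7} + \frac{4 y}{7} + \frac{2}{7}) dy dx
= \frac{4}{7}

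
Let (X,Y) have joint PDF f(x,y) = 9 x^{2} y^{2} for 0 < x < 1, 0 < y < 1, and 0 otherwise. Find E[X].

E[X] = ∫_0^1 ∫_0^1 x × f(x,y) dy dx
= ∫_0^1 ∫_0^1 x × (9 x^{2} y^{2}) dy dx
= \frac{3}{4}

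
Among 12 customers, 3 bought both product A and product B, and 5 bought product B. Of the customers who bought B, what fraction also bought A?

P(A ∩ B) = 3/12 = 1/4
P(B) = 5/12
P(A|B) = P(A ∩ B) / P(B) = (1/4) / (5/12) = 3/5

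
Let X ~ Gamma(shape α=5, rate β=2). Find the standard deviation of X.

For X ~ Gamma(shape α=5, rate β=2):
Var(X) = \frac{5}{4}
SD(X) = √(Var(X)) = √(\frac{5}{4}) = \frac{\sqrt{5}}{2}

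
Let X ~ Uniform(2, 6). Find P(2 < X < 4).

P(2 < X < 4) = ∫_{2}^{4} f(x) dx
where f(x) = \frac{1}{4}
= \frac{1}{2}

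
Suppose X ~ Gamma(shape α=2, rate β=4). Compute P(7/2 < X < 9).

P(7/2 < X < 9) = ∫_{7/2}^{9} f(x) dx
where f(x) = 16 x e^{- 4 x}
= \frac{-37 + 15 e^{22}}{e^{36}}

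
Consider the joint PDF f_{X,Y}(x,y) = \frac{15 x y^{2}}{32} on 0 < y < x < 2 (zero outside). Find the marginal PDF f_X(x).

f_X(x) = ∫_0^x \frac{15 x y^{2}}{32} dy = \frac{5 x^{4}}{32}
for 0 < x < 2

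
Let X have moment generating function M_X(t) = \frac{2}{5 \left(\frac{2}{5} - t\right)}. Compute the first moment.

To find E[X], compute M^(1)(0):
M^(1)(t) = \frac{2}{5 \left(\frac{2}{5} - t\right)^{2}}
M^(1)(0) = \frac{5}{2}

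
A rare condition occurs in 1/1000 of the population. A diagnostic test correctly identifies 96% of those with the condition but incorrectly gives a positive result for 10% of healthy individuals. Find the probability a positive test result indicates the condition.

Let D = the rare event, + = positive/flagged.
P(D) = 1/1000
P(+|D) = 96/100 = 24/25
P(+|D') = 10/100 = 1/10
P(+) = P(+|D)P(D) + P(+|D')P(D')
     = \frac{24}{25} × \frac{1}{1000} + \frac{1}{10} × \frac{999}{1000}
     = \frac{5043}{50000}
P(D|+) = P(+|D)P(D)/P(+) = \frac{16}{1681}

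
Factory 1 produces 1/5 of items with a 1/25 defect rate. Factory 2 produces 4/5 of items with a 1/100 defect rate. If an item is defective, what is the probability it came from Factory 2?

Using Bayes' theorem:
P(F1) = 1/5, P(D|F1) = 1/25
P(F2) = 4/5, P(D|F2) = 1/100
P(D) = P(D|F1)P(F1) + P(D|F2)P(F2)
     = \frac{2}{125}
P(F2|D) = P(D|F2)P(F2) / P(D)
= \frac{1}{2}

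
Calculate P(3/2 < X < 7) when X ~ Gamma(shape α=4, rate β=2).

P(3/2 < X < 7) = ∫_{3/2}^{7} f(x) dx
where f(x) = \frac{8 x^{3} e^{- 2 x}}{3}
= \frac{-1711 + 39 e^{11}}{3 e^{14}}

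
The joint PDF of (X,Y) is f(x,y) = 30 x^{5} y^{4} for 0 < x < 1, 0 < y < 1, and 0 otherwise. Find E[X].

E[X] = ∫_0^1 ∫_0^1 x × f(x,y) dy dx
= ∫_0^1 ∫_0^1 x × (30 x^{5} y^{4}) dy dx
= \frac{6}{7}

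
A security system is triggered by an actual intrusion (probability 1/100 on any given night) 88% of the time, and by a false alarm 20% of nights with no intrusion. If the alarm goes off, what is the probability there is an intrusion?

Let D = the rare event, + = positive/flagged.
P(D) = 1/100
P(+|D) = 88/100 = 22/25
P(+|D') = 20/100 = 1/5
P(+) = P(+|D)P(D) + P(+|D')P(D')
     = \frac{22}{25} × \frac{1}{100} + \frac{1}{5} × \frac{99}{100}
     = \frac{517}{2500}
P(D|+) = P(+|D)P(D)/P(+) = \frac{2}{47}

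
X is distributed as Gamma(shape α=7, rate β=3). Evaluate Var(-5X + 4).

For X ~ Gamma(shape α=7, rate β=3):
Var(X) = \frac{7}{9}
Var(-5X + 4) = (-5)² × Var(X) = 25 × \frac{7}{9} = \frac{175}{9}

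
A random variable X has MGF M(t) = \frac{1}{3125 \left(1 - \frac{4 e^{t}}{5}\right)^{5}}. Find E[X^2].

To find E[X^2], compute M^(2)(0):
M^(1)(t) = \frac{4 e^{t}}{3125 \left(1 - \frac{4 e^{t}}{5}\right)^{6}}
M^(2)(t) = \frac{4 e^{t}}{3125 \left(1 - \frac{4 e^{t}}{5}\right)^{6}} + \frac{96 e^{2 t}}{15625 \left(1 - \frac{4 e^{t}}{5}\right)^{7}}
M^(2)(0) = 500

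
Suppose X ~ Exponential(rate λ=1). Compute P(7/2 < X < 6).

P(7/2 < X < 6) = ∫_{7/2}^{6} f(x) dx
where f(x) = e^{- x}
= - \frac{1}{e^{6}} + e^{- \frac{7}{2}}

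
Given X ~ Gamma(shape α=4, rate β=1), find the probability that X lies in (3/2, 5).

P(3/2 < X < 5) = ∫_{3/2}^{5} f(x) dx
where f(x) = \frac{x^{3} e^{- x}}{6}
= - \frac{118}{3 e^{5}} + \frac{67}{16 e^{\frac{3}{2}}}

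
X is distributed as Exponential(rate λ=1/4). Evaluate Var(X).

For X ~ Exponential(rate λ=1/4):
Var(X) = 16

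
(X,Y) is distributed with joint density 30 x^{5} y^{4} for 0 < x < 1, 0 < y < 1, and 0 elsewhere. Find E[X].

E[X] = ∫_0^1 ∫_0^1 x × f(x,y) dy dx
= ∫_0^1 ∫_0^1 x × (30 x^{5} y^{4}) dy dx
= \frac{6}{7}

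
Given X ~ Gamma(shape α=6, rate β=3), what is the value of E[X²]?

Using the identity E[X²] = Var(X) + (E[X])²:
E[X] = 2
Var(X) = \frac{2}{3}
E[X²] = \frac{2}{3} + (2)²
= \frac{14}{3}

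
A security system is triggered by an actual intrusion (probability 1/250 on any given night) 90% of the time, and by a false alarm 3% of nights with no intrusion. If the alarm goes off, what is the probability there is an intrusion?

Let D = the rare event, + = positive/flagged.
P(D) = 1/250
P(+|D) = 90/100 = 9/10
P(+|D') = 3/100
P(+) = P(+|D)P(D) + P(+|D')P(D')
     = \frac{9}{10} × \frac{1}{250} + \frac{3}{100} × \frac{249}{250}
     = \frac{837}{25000}
P(D|+) = P(+|D)P(D)/P(+) = \frac{10}{93}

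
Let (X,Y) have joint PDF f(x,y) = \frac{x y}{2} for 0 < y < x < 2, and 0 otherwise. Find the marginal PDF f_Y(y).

f_Y(y) = ∫_y^2 \frac{x y}{2} dx = - \frac{y^{3}}{4} + y
for 0 < y < 2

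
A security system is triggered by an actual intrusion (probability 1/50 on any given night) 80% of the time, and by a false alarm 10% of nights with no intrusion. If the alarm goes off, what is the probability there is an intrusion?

Let D = the rare event, + = positive/flagged.
P(D) = 1/50
P(+|D) = 80/100 = 4/5
P(+|D') = 10/100 = 1/10
P(+) = P(+|D)P(D) + P(+|D')P(D')
     = \frac{4}{5} × \frac{1}{50} + \frac{1}{10} × \frac{49}{50}
     = \frac{57}{500}
P(D|+) = P(+|D)P(D)/P(+) = \frac{8}{57}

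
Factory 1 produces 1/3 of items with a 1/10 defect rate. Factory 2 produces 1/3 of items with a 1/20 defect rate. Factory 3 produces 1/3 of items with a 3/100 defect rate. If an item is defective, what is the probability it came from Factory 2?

Using Bayes' theorem:
P(F1) = 1/3, P(D|F1) = 1/10
P(F2) = 1/3, P(D|F2) = 1/20
P(F3) = 1/3, P(D|F3) = 3/100
P(D) = P(D|F1)P(F1) + P(D|F2)P(F2) + P(D|F3)P(F3)
     = \frac{3}{50}
P(F2|D) = P(D|F2)P(F2) / P(D)
= \frac{5}{18}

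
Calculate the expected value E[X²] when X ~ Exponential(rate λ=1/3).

Using the identity E[X²] = Var(X) + (E[X])²:
E[X] = 3
Var(X) = 9
E[X²] = 9 + (3)²
= 18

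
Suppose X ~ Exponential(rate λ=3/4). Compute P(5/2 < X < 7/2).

P(5/2 < X < 7/2) = ∫_{5/2}^{7/2} f(x) dx
where f(x) = \frac{3 e^{- \frac{3 x}{4}}}{4}
= - \frac{1 - e^{\frac{3}{4}}}{e^{\frac{21}{8}}}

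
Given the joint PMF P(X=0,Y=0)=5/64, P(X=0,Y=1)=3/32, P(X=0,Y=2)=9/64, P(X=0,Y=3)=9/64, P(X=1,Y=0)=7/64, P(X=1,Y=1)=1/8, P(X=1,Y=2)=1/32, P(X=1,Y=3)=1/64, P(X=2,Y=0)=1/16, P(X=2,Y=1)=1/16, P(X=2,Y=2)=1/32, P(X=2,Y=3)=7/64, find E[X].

First find marginal of X:
P(X=0) = 29/64
P(X=1) = 9/32
P(X=2) = 17/64
E[X] = 0 × 29/64 + 1 × 9/32 + 2 × 17/64 = 13/16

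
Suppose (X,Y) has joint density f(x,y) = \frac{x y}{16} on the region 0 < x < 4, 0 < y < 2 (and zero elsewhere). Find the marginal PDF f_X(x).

f_X(x) = ∫_0^2 f(x,y) dy
= ∫_0^2 \frac{x y}{16} dy
= \frac{x}{8} for 0 < x < 4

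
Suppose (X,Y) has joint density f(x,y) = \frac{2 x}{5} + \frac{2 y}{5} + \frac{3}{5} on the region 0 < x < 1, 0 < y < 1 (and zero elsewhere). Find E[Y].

E[Y] = ∫_0^1 ∫_0^1 y × f(x,y) dx dy
= \frac{8}{15}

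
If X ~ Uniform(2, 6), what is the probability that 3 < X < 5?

P(3 < X < 5) = ∫_{3}^{5} f(x) dx
where f(x) = \frac{1}{4}
= \frac{1}{2}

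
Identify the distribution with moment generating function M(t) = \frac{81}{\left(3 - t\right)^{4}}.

The MGF M(t) = \frac{81}{\left(3 - t\right)^{4}} is the standard form for the Gamma distribution.
Comparing with the known MGF formula identifies: Gamma(shape α=4, rate β=3)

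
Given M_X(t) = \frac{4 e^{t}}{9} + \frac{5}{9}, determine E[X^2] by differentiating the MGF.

To find E[X^2], compute M^(2)(0):
M^(1)(t) = \frac{4 e^{t}}{9}
M^(2)(t) = \frac{4 e^{t}}{9}
M^(2)(0) = \frac{4}{9}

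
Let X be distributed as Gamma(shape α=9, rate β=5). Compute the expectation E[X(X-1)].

E[X(X-1)] = E[X² - X] = E[X²] - E[X]
E[X] = \frac{9}{5}
E[X²] = Var(X) + (E[X])² = \frac{9}{25} + (\frac{9}{5})² = \frac{18}{5}
E[X(X-1)] = \frac{18}{5} - \frac{9}{5} = \frac{9}{5}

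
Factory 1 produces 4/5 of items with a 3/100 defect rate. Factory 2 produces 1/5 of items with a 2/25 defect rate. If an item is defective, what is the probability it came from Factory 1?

Using Bayes' theorem:
P(F1) = 4/5, P(D|F1) = 3/100
P(F2) = 1/5, P(D|F2) = 2/25
P(D) = P(D|F1)P(F1) + P(D|F2)P(F2)
     = \frac{1}{25}
P(F1|D) = P(D|F1)P(F1) / P(D)
= \frac{3}{5}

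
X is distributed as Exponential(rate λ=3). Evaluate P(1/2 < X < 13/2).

P(1/2 < X < 13/2) = ∫_{1/2}^{13/2} f(x) dx
where f(x) = 3 e^{- 3 x}
= - \frac{1 - e^{18}}{e^{\frac{39}{2}}}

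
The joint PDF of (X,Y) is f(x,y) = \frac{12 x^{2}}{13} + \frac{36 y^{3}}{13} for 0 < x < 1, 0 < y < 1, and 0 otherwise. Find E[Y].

E[Y] = ∫_0^1 ∫_0^1 y × f(x,y) dx dy
= \frac{46}{65}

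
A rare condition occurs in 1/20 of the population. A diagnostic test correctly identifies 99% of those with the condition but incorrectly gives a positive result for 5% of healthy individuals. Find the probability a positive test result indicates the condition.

Let D = the rare event, + = positive/flagged.
P(D) = 1/20
P(+|D) = 99/100
P(+|D') = 5/100 = 1/20
P(+) = P(+|D)P(D) + P(+|D')P(D')
     = \frac{99}{100} × \frac{1}{20} + \frac{1}{20} × \frac{19}{20}
     = \frac{97}{1000}
P(D|+) = P(+|D)P(D)/P(+) = \frac{99}{194}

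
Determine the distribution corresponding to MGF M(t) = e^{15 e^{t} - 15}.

The MGF M(t) = e^{15 e^{t} - 15} is the standard form for the Poisson distribution.
Comparing with the known MGF formula identifies: Poisson(λ=15)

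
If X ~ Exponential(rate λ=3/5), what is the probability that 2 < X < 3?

P(2 < X < 3) = ∫_{2}^{3} f(x) dx
where f(x) = \frac{3 e^{- \frac{3 x}{5}}}{5}
= - \frac{1 - e^{\frac{3}{5}}}{e^{\frac{9}{5}}}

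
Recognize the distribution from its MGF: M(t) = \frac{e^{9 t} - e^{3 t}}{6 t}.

The MGF M(t) = \frac{e^{9 t} - e^{3 t}}{6 t} is the standard form for the Uniform distribution.
Comparing with the known MGF formula identifies: Uniform(3, 9)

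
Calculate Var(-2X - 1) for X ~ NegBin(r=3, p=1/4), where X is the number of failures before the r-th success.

For X ~ NegBin(r=3, p=1/4), where X is the number of failures before the r-th success:
Var(X) = 36
Var(-2X - 1) = (-2)² × Var(X) = 4 × 36 = 144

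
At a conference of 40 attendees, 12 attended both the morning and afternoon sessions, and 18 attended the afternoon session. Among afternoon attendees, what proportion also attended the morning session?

P(A ∩ B) = 12/40 = 3/10
P(B) = 18/40 = 9/20
P(A|B) = P(A ∩ B) / P(B) = (3/10) / (9/20) = 2/3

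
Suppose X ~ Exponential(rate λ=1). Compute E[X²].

Using the identity E[X²] = Var(X) + (E[X])²:
E[X] = 1
Var(X) = 1
E[X²] = 1 + (1)²
= 2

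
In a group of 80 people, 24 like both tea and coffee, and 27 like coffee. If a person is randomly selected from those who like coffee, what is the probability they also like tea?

P(A ∩ B) = 24/80 = 3/10
P(B) = 27/80
P(A|B) = P(A ∩ B) / P(B) = (3/10) / (27/80) = 8/9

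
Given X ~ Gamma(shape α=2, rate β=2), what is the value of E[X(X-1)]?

E[X(X-1)] = E[X² - X] = E[X²] - E[X]
E[X] = 1
E[X²] = Var(X) + (E[X])² = \frac{1}{2} + (1)² = \frac{3}{2}
E[X(X-1)] = \frac{3}{2} - 1 = \frac{1}{2}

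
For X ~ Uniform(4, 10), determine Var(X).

For X ~ Uniform(4, 10):
Var(X) = 3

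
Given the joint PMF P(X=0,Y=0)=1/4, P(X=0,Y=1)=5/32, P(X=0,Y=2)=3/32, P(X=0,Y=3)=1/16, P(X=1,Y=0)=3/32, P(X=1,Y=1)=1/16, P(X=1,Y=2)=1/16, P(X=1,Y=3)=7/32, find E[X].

First find marginal of X:
P(X=0) = 9/16
P(X=1) = 7/16
E[X] = 0 × 9/16 + 1 × 7/16 = 7/16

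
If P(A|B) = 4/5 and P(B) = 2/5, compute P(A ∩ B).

By definition, P(A|B) = P(A ∩ B) / P(B)
So P(A ∩ B) = P(A|B) × P(B)
= 4/5 × 2/5
= 8/25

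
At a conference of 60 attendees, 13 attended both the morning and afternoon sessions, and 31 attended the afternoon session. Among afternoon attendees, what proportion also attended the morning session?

P(A ∩ B) = 13/60
P(B) = 31/60
P(A|B) = P(A ∩ B) / P(B) = (13/60) / (31/60) = 13/31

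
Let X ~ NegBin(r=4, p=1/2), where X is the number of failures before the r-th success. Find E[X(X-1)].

E[X(X-1)] = E[X² - X] = E[X²] - E[X]
E[X] = 4
E[X²] = Var(X) + (E[X])² = 8 + (4)² = 24
E[X(X-1)] = 24 - 4 = 20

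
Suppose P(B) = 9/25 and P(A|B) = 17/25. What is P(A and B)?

By definition, P(A|B) = P(A ∩ B) / P(B)
So P(A ∩ B) = P(A|B) × P(B)
= 17/25 × 9/25
= 153/625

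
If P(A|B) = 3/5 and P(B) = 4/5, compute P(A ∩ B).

By definition, P(A|B) = P(A ∩ B) / P(B)
So P(A ∩ B) = P(A|B) × P(B)
= 3/5 × 4/5
= 12/25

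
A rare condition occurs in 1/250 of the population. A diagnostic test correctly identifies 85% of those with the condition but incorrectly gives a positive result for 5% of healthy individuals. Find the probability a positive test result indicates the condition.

Let D = the rare event, + = positive/flagged.
P(D) = 1/250
P(+|D) = 85/100 = 17/20
P(+|D') = 5/100 = 1/20
P(+) = P(+|D)P(D) + P(+|D')P(D')
     = \frac{17}{20} × \frac{1}{250} + \frac{1}{20} × \frac{249}{250}
     = \frac{133}{2500}
P(D|+) = P(+|D)P(D)/P(+) = \frac{17}{266}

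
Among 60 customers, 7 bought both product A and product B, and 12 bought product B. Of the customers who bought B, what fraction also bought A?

P(A ∩ B) = 7/60
P(B) = 12/60 = 1/5
P(A|B) = P(A ∩ B) / P(B) = (7/60) / (1/5) = 7/12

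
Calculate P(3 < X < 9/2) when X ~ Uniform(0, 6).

P(3 < X < 9/2) = ∫_{3}^{9/2} f(x) dx
where f(x) = \frac{1}{6}
= \frac{1}{4}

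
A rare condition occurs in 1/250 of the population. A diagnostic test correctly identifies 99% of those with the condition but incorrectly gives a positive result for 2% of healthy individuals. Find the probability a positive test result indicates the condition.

Let D = the rare event, + = positive/flagged.
P(D) = 1/250
P(+|D) = 99/100
P(+|D') = 2/100 = 1/50
P(+) = P(+|D)P(D) + P(+|D')P(D')
     = \frac{99}{100} × \frac{1}{250} + \frac{1}{50} × \frac{249}{250}
     = \frac{597}{25000}
P(D|+) = P(+|D)P(D)/P(+) = \frac{33}{199}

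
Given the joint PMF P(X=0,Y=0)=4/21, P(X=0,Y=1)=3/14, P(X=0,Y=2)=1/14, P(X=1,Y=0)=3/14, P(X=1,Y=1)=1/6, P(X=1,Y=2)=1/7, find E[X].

First find marginal of X:
P(X=0) = 10/21
P(X=1) = 11/21
E[X] = 0 × 10/21 + 1 × 11/21 = 11/21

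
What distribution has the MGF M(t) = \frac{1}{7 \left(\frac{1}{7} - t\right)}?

The MGF M(t) = \frac{1}{7 \left(\frac{1}{7} - t\right)} is the standard form for the Exponential distribution.
Comparing with the known MGF formula identifies: Exponential(rate λ=1/7)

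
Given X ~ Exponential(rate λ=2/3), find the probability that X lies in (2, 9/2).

P(2 < X < 9/2) = ∫_{2}^{9/2} f(x) dx
where f(x) = \frac{2 e^{- \frac{2 x}{3}}}{3}
= - \frac{1}{e^{3}} + e^{- \frac{4}{3}}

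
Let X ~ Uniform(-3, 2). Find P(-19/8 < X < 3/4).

P(-19/8 < X < 3/4) = ∫_{-19/8}^{3/4} f(x) dx
where f(x) = \frac{1}{5}
= \frac{5}{8}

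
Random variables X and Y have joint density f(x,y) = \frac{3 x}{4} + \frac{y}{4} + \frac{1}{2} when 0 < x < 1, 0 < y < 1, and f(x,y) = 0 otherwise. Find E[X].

E[X] = ∫_0^1 ∫_0^1 x × f(x,y) dy dx
= ∫_0^1 ∫_0^1 x × (\frac{3 x}{4} + \frac{y}{4} + \frac{1}{2}) dy dx
= \frac{9}{16}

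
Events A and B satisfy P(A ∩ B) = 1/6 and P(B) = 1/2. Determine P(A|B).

P(A|B) = P(A ∩ B) / P(B)
= (1/6) / (1/2)
= 1/3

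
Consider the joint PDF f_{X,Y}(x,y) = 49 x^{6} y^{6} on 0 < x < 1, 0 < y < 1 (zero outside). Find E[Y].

E[Y] = ∫_0^1 ∫_0^1 y × f(x,y) dx dy
= \frac{7}{8}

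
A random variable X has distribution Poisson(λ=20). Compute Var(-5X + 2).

For X ~ Poisson(λ=20):
Var(X) = 20
Var(-5X + 2) = (-5)² × Var(X) = 25 × 20 = 500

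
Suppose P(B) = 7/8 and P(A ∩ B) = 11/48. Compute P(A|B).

P(A|B) = P(A ∩ B) / P(B)
= (11/48) / (7/8)
= 11/42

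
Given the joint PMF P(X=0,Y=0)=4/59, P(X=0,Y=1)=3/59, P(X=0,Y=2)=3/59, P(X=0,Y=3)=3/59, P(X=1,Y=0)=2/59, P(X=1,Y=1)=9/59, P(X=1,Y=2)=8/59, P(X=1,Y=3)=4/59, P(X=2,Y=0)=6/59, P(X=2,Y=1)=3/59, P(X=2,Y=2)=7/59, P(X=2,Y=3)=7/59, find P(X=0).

P(X=0) = P(X=0,Y=0) + P(X=0,Y=1) + P(X=0,Y=2) + P(X=0,Y=3)
= 4/59 + 3/59 + 3/59 + 3/59
= 13/59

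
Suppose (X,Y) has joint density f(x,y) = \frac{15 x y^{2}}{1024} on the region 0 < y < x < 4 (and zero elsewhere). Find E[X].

f_X(x) = ∫_0^x \frac{15 x y^{2}}{1024} dy = \frac{5 x^{4}}{1024}
E[X] = ∫_0^4 x × (\frac{5 x^{4}}{1024}) dx = \frac{10}{3}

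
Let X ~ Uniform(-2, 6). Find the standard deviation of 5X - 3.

For X ~ Uniform(-2, 6):
Var(X) = \frac{16}{3}
SD(X) = √(Var(X)) = √(\frac{16}{3}) = \frac{4 \sqrt{3}}{3}
SD(5X - 3) = |5| × SD(X) = 5 × \frac{4 \sqrt{3}}{3} = \frac{20 \sqrt{3}}{3}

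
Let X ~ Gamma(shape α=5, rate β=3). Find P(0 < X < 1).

P(0 < X < 1) = ∫_{0}^{1} f(x) dx
where f(x) = \frac{81 x^{4} e^{- 3 x}}{8}
= 1 - \frac{131}{8 e^{3}}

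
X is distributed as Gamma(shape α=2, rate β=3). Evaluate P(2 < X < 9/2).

P(2 < X < 9/2) = ∫_{2}^{9/2} f(x) dx
where f(x) = 9 x e^{- 3 x}
= - \frac{29}{2 e^{\frac{27}{2}}} + \frac{7}{e^{6}}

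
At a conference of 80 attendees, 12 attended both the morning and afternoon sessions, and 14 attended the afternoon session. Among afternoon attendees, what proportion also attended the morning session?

P(A ∩ B) = 12/80 = 3/20
P(B) = 14/80 = 7/40
P(A|B) = P(A ∩ B) / P(B) = (3/20) / (7/40) = 6/7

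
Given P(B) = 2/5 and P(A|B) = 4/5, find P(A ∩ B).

By definition, P(A|B) = P(A ∩ B) / P(B)
So P(A ∩ B) = P(A|B) × P(B)
= 4/5 × 2/5
= 8/25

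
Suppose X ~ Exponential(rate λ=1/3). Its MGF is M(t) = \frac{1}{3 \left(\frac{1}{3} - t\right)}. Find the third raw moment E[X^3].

To find E[X^3], compute M^(3)(0):
M^(1)(t) = \frac{1}{3 \left(\frac{1}{3} - t\right)^{2}}
M^(2)(t) = \frac{2}{3 \left(\frac{1}{3} - t\right)^{3}}
M^(3)(t) = \frac{2}{\left(\frac{1}{3} - t\right)^{4}}
M^(3)(0) = 162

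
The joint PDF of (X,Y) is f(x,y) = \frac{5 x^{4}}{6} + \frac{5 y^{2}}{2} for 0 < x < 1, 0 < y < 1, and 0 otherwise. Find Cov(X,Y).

E[XY] = ∫∫ xy × f(x,y) dx dy = \frac{55}{144}
E[X] = \frac{5}{9}
E[Y] = \frac{17}{24}
Cov(X,Y) = E[XY] - E[X]E[Y] = - \frac{5}{432}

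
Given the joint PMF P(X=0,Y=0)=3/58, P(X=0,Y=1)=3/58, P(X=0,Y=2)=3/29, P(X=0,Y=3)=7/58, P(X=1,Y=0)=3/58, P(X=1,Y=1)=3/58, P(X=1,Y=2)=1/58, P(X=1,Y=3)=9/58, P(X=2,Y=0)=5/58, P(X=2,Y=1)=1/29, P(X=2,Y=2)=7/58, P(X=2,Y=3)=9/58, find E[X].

First find marginal of X:
P(X=0) = 19/58
P(X=1) = 8/29
P(X=2) = 23/58
E[X] = 0 × 19/58 + 1 × 8/29 + 2 × 23/58 = 31/29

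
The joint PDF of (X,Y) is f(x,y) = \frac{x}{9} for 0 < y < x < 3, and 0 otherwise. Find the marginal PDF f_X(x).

f_X(x) = ∫_0^x \frac{x}{9} dy = \frac{x^{2}}{9}
for 0 < x < 3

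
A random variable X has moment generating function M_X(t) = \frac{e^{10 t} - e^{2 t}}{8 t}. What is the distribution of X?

The MGF M(t) = \frac{e^{10 t} - e^{2 t}}{8 t} is the standard form for the Uniform distribution.
Comparing with the known MGF formula identifies: Uniform(2, 10)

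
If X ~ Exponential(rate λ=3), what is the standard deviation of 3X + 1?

For X ~ Exponential(rate λ=3):
Var(X) = \frac{1}{9}
SD(X) = √(Var(X)) = √(\frac{1}{9}) = \frac{1}{3}
SD(3X + 1) = |3| × SD(X) = 3 × \frac{1}{3} = 1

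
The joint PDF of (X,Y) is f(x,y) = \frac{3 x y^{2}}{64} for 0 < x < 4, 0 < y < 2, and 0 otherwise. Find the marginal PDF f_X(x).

f_X(x) = ∫_0^2 f(x,y) dy
= ∫_0^2 \frac{3 x y^{2}}{64} dy
= \frac{x}{8} for 0 < x < 4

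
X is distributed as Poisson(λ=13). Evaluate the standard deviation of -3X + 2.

For X ~ Poisson(λ=13):
Var(X) = 13
SD(X) = √(Var(X)) = √(13) = \sqrt{13}
SD(-3X + 2) = |-3| × SD(X) = 3 × \sqrt{13} = 3 \sqrt{13}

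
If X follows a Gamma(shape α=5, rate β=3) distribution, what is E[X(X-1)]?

E[X(X-1)] = E[X² - X] = E[X²] - E[X]
E[X] = \frac{5}{3}
E[X²] = Var(X) + (E[X])² = \frac{5}{9} + (\frac{5}{3})² = \frac{10}{3}
E[X(X-1)] = \frac{10}{3} - \frac{5}{3} = \frac{5}{3}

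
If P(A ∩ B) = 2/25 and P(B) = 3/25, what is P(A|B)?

P(A|B) = P(A ∩ B) / P(B)
= (2/25) / (3/25)
= 2/3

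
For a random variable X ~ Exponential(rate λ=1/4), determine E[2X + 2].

For X ~ Exponential(rate λ=1/4):
E[X] = 4
E[2X + 2] = 2 × E[X] + 2 = 10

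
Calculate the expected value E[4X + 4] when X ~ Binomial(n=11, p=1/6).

For X ~ Binomial(n=11, p=1/6):
E[X] = \frac{11}{6}
E[4X + 4] = 4 × E[X] + 4 = \frac{34}{3}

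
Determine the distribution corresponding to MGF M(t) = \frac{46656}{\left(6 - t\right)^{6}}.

The MGF M(t) = \frac{46656}{\left(6 - t\right)^{6}} is the standard form for the Gamma distribution.
Comparing with the known MGF formula identifies: Gamma(shape α=6, rate β=6)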